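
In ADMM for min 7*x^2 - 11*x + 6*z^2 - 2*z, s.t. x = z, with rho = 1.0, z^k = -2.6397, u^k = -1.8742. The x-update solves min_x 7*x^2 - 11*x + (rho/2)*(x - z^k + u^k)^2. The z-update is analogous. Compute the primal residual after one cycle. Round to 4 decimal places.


ADMM iteration with rho = 1.0, z^k = -2.6397, u^k = -1.8742
Step 1: x-update.
Minimize 7*x^2 - 11*x + (1.0/2)*(x + 2.6397 - 1.8742)^2
FOC: (2*7 + 1.0)*x = 11 + 1.0*(-2.6397 + 1.8742)
x^{k+1} = 0.6823
Step 2: z-update.
Minimize 6*z^2 - 2*z + (1.0/2)*(0.6823 - z - 1.8742)^2
FOC: (2*6 + 1.0)*z = 2 + 1.0*(0.6823 - 1.8742)
z^{k+1} = 0.0622
Step 3: u-update.
u^{k+1} = -1.8742 + 0.6823 - 0.0622 = -1.2541
Step 4: Primal residual = |0.6823 - 0.0622| = 0.6201


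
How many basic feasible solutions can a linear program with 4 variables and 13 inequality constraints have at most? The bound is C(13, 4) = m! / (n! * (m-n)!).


Each vertex corresponds to some choice of n active constraints out of m, so the number of vertices is at most C(m, n) = m! / (n!(m-n)!).
m = 13, n = 4
Numerator: 13 * 12 * 11 * 10
Denominator: 4! = 24
C(13, 4) = 715


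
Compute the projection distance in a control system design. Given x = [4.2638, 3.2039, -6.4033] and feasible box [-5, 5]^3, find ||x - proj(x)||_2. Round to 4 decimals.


Project each component onto [-5, 5].
clip(4.2638) = 4.2638, clip(3.2039) = 3.2039, clip(-6.4033) = -5.0
Projection = [4.2638, 3.2039, -5.0]
Squared diffs: [0.0, 0.0, 1.9693]
Distance = sqrt(1.9693) = 1.4033


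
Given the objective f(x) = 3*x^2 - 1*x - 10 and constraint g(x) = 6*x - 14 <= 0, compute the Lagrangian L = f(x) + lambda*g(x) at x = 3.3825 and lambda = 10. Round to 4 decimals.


Step 1: Evaluate f(x).
f(3.3825) = 3*3.3825^2 - 1*3.3825 - 10 = 20.9414
Step 2: Evaluate g(x).
g(3.3825) = 6*3.3825 - 14 = 6.295
Step 3: Compute Lagrangian.
L = 20.9414 + 10*6.295 = 83.8914


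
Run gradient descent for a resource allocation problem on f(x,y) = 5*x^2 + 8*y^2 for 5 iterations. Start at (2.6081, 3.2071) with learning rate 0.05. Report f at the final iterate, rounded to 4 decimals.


Gradient descent on f(x,y) = 5*x^2 + 8*y^2.
Starting point: (2.6081, 3.2071), alpha = 0.05
Step 1: grad_x = 2*5*2.6081 = 26.081, grad_y = 2*8*3.2071 = 51.3136
  x_1 = 2.6081 - 0.05*26.081 = 1.3041
  y_1 = 3.2071 - 0.05*51.3136 = 0.6414
Step 2: grad_x = 2*5*1.3041 = 13.0405, grad_y = 2*8*0.6414 = 10.2627
  x_2 = 1.3041 - 0.05*13.0405 = 0.652
  y_2 = 0.6414 - 0.05*10.2627 = 0.1283
Step 3: grad_x = 2*5*0.652 = 6.5203, grad_y = 2*8*0.1283 = 2.0525
  x_3 = 0.652 - 0.05*6.5203 = 0.326
  y_3 = 0.1283 - 0.05*2.0525 = 0.0257
Step 4: grad_x = 2*5*0.326 = 3.2601, grad_y = 2*8*0.0257 = 0.4105
  x_4 = 0.326 - 0.05*3.2601 = 0.163
  y_4 = 0.0257 - 0.05*0.4105 = 0.0051
Step 5: grad_x = 2*5*0.163 = 1.6301, grad_y = 2*8*0.0051 = 0.0821
  x_5 = 0.163 - 0.05*1.6301 = 0.0815
  y_5 = 0.0051 - 0.05*0.0821 = 0.001
f(0.0815, 0.001) = 5*0.0815^2 + 8*0.001^2 = 0.0332


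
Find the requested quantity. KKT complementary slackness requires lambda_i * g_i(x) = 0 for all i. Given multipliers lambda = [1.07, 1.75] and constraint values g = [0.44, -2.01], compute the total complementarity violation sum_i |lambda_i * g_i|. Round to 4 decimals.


KKT complementary slackness check:
lambda_1 * g_1 = 1.07 * 0.44 = 0.4708
lambda_2 * g_2 = 1.75 * -2.01 = -3.5175
Total violation = 0.4708 + 3.5175 = 3.9883


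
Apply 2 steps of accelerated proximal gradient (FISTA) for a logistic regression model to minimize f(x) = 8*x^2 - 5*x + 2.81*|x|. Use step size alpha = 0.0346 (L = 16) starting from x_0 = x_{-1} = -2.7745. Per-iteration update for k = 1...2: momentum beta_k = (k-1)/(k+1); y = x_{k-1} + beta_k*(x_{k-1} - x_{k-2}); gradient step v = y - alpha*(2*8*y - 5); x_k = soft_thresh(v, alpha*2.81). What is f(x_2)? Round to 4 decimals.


FISTA on f(x) = 8*x^2 - 5*x + 2.81*|x|
L = 16, alpha = 0.0346
Iteration 1: beta = 0.0, y = -2.7745 + 0.0*(-2.7745 + 2.7745) = -2.7745
  grad(y) = -49.392, v = y - alpha*grad = -1.0655
  prox(v) = soft_thresh(-1.0655, 0.0972) = -0.9683
Iteration 2: beta = 0.3333, y = -0.9683 + 0.3333*(-0.9683 + 2.7745) = -0.3662
  grad(y) = -10.86, v = y - alpha*grad = 0.0095
  prox(v) = soft_thresh(0.0095, 0.0972) = 0.0
f(x_2) = 8*0.0^2 - 5*0.0 + 2.81*|0.0| = 0.0


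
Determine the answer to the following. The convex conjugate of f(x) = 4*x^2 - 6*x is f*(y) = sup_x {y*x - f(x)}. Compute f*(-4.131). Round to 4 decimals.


f*(y) = sup_x {y*x - a*x^2 - b*x} = sup_x {(y-b)*x - a*x^2}
FOC: (y - b) - 2a*x = 0 => x* = (y - b)/(2a)
x* = (-4.131 + 6)/(2*4) = 0.2336
f*(-4.131) = (y-b)^2/(4a) = (-4.131 + 6)^2/(4*4)
= 3.4932/16 = 0.2183


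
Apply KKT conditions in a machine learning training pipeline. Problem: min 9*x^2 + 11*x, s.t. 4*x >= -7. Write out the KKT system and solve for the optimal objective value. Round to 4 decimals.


Step 1: Try lambda = 0 (constraint inactive).
Stationarity: 2*9*x + 11 = 0
x* = -11/(2*9) = -11/18 = -0.6111 (rounded; the exact value -11/18 is used below)
Check constraint: 4*-0.6111 = -2.4444 >= -7 -- satisfied.
Step 2: Compute optimal value.
f(x*) = 9*(-11/18)^2 + 11*(-11/18) = -3.3611


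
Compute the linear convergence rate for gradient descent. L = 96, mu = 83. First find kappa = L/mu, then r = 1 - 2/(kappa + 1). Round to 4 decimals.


Step 1: Compute the condition number.
kappa = L/mu = 96/83 = 1.1566
Step 2: Compute the convergence rate.
r = 1 - 2/(kappa + 1) = 1 - 2*mu/(L + mu) = (L - mu)/(L + mu) = 13/179 = 0.0726


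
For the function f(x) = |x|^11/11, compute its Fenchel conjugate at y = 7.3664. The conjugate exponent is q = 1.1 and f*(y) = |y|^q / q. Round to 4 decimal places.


The conjugate exponent q satisfies 1/p + 1/q = 1.
p = 11, so q = 11/(11 - 1) = 1.1
|y|^q = 7.3664^1.1 = 8.9946
f*(7.3664) = 8.9946 / 1.1 = 8.1769


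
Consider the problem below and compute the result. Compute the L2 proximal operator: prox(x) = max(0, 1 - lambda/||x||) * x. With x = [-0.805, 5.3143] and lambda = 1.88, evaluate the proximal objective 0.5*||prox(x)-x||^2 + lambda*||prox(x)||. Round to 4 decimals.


Step 1: Compute ||x||.
||x|| = 5.3749
Step 2: Compute scaling factor.
scale = max(0, 1 - 1.88/5.3749) = 0.6502
Step 3: prox(x) = [-0.5234, 3.4555]
||prox(x)|| = 3.4949
Step 4: Proximal objective.
0.5*||prox-x||^2 = 1.7672
lambda*||prox|| = 6.5704
Total = 8.3377


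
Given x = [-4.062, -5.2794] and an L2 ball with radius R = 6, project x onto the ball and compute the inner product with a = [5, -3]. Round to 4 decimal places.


Step 1: Compute ||x|| (intermediates to 6 decimals).
||x|| = sqrt((-4.062)^2 + (-5.2794)^2) = 6.661224
Step 2: Project.
Since ||x|| > R, scale = R/||x|| = 6/6.661224 = 0.900735, proj(x) = scale * x
proj(x) = [-3.658786, -4.75534]
Step 3: Dot product.
a^T * proj(x) = 5*(-3.658786) - 3*(-4.75534) = -4.0279


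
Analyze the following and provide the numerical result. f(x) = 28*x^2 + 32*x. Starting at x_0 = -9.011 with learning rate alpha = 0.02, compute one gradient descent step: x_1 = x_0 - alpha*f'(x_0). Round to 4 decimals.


We compute the gradient at x_0 and apply the update.
f'(x) = 56*x + 32
f'(-9.011) = 56*-9.011 + 32 = -472.616
x_1 = -9.011 - 0.02*-472.616 = 0.4413


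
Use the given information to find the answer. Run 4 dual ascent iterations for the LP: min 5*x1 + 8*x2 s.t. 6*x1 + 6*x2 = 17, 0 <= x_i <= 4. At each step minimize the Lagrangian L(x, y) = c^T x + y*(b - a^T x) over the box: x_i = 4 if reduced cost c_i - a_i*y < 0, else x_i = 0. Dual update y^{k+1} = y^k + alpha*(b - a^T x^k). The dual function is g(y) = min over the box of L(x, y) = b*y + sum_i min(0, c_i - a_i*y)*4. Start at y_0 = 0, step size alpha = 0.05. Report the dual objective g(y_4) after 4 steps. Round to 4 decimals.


Dual ascent for LP: min 5*x1 + 8*x2, 6*x1 + 6*x2 = 17, 0 <= x_i <= 4
Step 1: y^k = 0.0, reduced costs: (5.0, 8.0)
  x^k = (0.0, 0.0), subgradient = b - a^T x = 17.0
  y^{k+1} = 0.0 + 0.05*17.0 = 0.85
Step 2: y^k = 0.85, reduced costs: (-0.1, 2.9)
  x^k = (4.0, 0.0), subgradient = b - a^T x = -7.0
  y^{k+1} = 0.85 + 0.05*-7.0 = 0.5
Step 3: y^k = 0.5, reduced costs: (2.0, 5.0)
  x^k = (0.0, 0.0), subgradient = b - a^T x = 17.0
  y^{k+1} = 0.5 + 0.05*17.0 = 1.35
Step 4: y^k = 1.35, reduced costs: (-3.1, -0.1)
  x^k = (4.0, 4.0), subgradient = b - a^T x = -31.0
  y^{k+1} = 1.35 + 0.05*-31.0 = -0.2
Dual objective at y_4 = -0.2: reduced costs (6.2, 9.2), box minimizer x = (0.0, 0.0)
g(y_4) = b*y + (c1 - a1*y)*x1 + (c2 - a2*y)*x2 = 17*(-0.2) + 6.2*0.0 + 9.2*0.0 = -3.4 + 0.0 + 0.0 = -3.4


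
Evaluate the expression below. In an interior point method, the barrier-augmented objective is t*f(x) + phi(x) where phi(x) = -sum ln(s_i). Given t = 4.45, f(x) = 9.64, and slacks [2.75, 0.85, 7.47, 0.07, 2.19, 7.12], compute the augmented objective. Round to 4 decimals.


Step 1: Compute log-barrier.
ln values: [1.0116, -0.1625, 2.0109, -2.6593, 0.7839, 1.9629]
phi = -(1.0116 - 0.1625 + 2.0109 - 2.6593 + 0.7839 + 1.9629) = -2.9475
Step 2: Compute augmented objective.
t*f(x) = 4.45*9.64 = 42.898
Total = 42.898 - 2.9475 = 39.9505


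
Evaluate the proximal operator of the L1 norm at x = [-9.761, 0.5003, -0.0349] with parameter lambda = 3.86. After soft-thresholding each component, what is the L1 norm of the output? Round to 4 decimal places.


Soft-thresholding with lambda = 3.86:
prox(-9.761) = sign(-9.761)*max(|-9.761| - 3.86, 0) = -5.901
prox(0.5003) = sign(0.5003)*max(|0.5003| - 3.86, 0) = 0.0
prox(-0.0349) = sign(-0.0349)*max(|-0.0349| - 3.86, 0) = 0.0
prox(x) = [-5.901, 0.0, 0.0]
||prox(x)||_1 = 5.901 + 0.0 + 0.0 = 5.901


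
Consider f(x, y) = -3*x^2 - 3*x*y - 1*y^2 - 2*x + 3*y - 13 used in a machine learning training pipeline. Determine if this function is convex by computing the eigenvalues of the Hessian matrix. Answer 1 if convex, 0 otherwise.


The Hessian of f(x,y) = -3*x^2 - 3*x*y - 1*y^2 - 2*x + 3*y - 13 is:
H = [[-6, -3], [-3, -2]]
Trace = -6 - 2 = -8
Determinant = -6*-2 - (-3)^2 = 3
Discriminant = (-8)^2 - 4*3 = 52.0
Eigenvalues: lambda_1 = -7.6056, lambda_2 = -0.3944
The function is not convex.

0


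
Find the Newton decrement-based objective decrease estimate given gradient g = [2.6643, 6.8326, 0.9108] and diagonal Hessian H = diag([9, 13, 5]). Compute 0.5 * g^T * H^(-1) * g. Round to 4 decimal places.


Step 1: H is diagonal, so H^(-1) * g = [0.296, 0.5256, 0.1822].
Step 2: g^T H^(-1) g = sum_i g_i^2 / H_ii
  = (2.6643)^2/9 + (6.8326)^2/13 + (0.9108)^2/5
  = 0.7887 + 3.5911 + 0.1659 = 4.5457
Step 3: Objective decrease = 0.5 * g^T H^(-1) g = 2.2729


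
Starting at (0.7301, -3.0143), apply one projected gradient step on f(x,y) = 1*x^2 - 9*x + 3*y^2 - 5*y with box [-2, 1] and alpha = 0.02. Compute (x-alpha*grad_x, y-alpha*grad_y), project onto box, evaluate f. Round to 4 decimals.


Step 1: Compute gradient at (0.7301, -3.0143).
grad_x = 2*1*0.7301 - 9 = -7.5398
grad_y = 2*3*-3.0143 - 5 = -23.0858
Step 2: Gradient step.
x_raw = 0.7301 - 0.02*-7.5398 = 0.8809
y_raw = -3.0143 - 0.02*-23.0858 = -2.5526
Step 3: Project onto [-2, 1].
x_proj = clip(0.8809) = 0.8809
y_proj = clip(-2.5526) = -2.0
Step 4: Evaluate f.
f(0.8809, -2.0) = 14.8479


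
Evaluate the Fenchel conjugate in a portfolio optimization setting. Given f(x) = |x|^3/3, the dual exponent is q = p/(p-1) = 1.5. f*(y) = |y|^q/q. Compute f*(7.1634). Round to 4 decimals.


The conjugate exponent q satisfies 1/p + 1/q = 1.
p = 3, so q = 3/(3 - 1) = 1.5
|y|^q = 7.1634^1.5 = 19.1725
f*(7.1634) = 19.1725 / 1.5 = 12.7817


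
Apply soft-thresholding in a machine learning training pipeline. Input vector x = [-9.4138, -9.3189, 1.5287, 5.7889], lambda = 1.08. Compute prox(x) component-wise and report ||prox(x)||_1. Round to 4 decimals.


Soft-thresholding with lambda = 1.08:
prox(-9.4138) = sign(-9.4138)*max(|-9.4138| - 1.08, 0) = -8.3338
prox(-9.3189) = sign(-9.3189)*max(|-9.3189| - 1.08, 0) = -8.2389
prox(1.5287) = sign(1.5287)*max(|1.5287| - 1.08, 0) = 0.4487
prox(5.7889) = sign(5.7889)*max(|5.7889| - 1.08, 0) = 4.7089
prox(x) = [-8.3338, -8.2389, 0.4487, 4.7089]
||prox(x)||_1 = 8.3338 + 8.2389 + 0.4487 + 4.7089 = 21.7303


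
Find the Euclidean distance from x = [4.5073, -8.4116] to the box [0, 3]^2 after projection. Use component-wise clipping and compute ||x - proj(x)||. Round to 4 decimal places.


Project each component onto [0, 3].
clip(4.5073) = 3.0, clip(-8.4116) = 0.0
Projection = [3.0, 0.0]
Squared diffs: [2.272, 70.755]
Distance = sqrt(73.027) = 8.5456


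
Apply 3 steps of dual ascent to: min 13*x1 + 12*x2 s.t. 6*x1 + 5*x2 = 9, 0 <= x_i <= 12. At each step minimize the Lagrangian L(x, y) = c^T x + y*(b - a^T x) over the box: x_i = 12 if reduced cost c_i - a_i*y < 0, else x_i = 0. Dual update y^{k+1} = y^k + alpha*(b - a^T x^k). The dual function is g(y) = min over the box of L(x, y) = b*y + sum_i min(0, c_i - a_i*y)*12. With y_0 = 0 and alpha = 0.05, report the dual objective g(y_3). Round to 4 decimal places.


Dual ascent for LP: min 13*x1 + 12*x2, 6*x1 + 5*x2 = 9, 0 <= x_i <= 12
Step 1: y^k = 0.0, reduced costs: (13.0, 12.0)
  x^k = (0.0, 0.0), subgradient = b - a^T x = 9.0
  y^{k+1} = 0.0 + 0.05*9.0 = 0.45
Step 2: y^k = 0.45, reduced costs: (10.3, 9.75)
  x^k = (0.0, 0.0), subgradient = b - a^T x = 9.0
  y^{k+1} = 0.45 + 0.05*9.0 = 0.9
Step 3: y^k = 0.9, reduced costs: (7.6, 7.5)
  x^k = (0.0, 0.0), subgradient = b - a^T x = 9.0
  y^{k+1} = 0.9 + 0.05*9.0 = 1.35
Dual objective at y_3 = 1.35: reduced costs (4.9, 5.25), box minimizer x = (0.0, 0.0)
g(y_3) = b*y + (c1 - a1*y)*x1 + (c2 - a2*y)*x2 = 9*1.35 + 4.9*0.0 + 5.25*0.0 = 12.15 + 0.0 + 0.0 = 12.15


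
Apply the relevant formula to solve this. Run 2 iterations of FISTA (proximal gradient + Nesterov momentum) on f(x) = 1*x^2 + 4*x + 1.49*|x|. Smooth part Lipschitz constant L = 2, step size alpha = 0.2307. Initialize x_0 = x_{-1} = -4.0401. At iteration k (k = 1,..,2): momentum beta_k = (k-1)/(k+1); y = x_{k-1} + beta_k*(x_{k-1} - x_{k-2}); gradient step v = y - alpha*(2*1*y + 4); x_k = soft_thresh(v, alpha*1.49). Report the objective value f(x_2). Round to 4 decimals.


FISTA on f(x) = 1*x^2 + 4*x + 1.49*|x|
L = 2, alpha = 0.2307
Iteration 1: beta = 0.0, y = -4.0401 + 0.0*(-4.0401 + 4.0401) = -4.0401
  grad(y) = -4.0802, v = y - alpha*grad = -3.0988
  prox(v) = soft_thresh(-3.0988, 0.3437) = -2.7551
Iteration 2: beta = 0.3333, y = -2.7551 + 0.3333*(-2.7551 + 4.0401) = -2.3267
  grad(y) = -0.6534, v = y - alpha*grad = -2.176
  prox(v) = soft_thresh(-2.176, 0.3437) = -1.8322
f(x_2) = 1*(-1.8322)^2 + 4*(-1.8322) + 1.49*|-1.8322| = -1.2418


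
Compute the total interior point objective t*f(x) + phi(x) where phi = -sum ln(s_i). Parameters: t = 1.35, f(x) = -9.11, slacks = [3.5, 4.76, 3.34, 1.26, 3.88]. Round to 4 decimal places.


Step 1: Compute log-barrier.
ln values: [1.2528, 1.5602, 1.206, 0.2311, 1.3558]
phi = -(1.2528 + 1.5602 + 1.206 + 0.2311 + 1.3558) = -5.6059
Step 2: Compute augmented objective.
t*f(x) = 1.35*-9.11 = -12.2985
Total = -12.2985 - 5.6059 = -17.9044


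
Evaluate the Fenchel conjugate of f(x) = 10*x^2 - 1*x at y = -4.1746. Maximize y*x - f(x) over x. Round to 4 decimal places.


f*(y) = sup_x {y*x - a*x^2 - b*x} = sup_x {(y-b)*x - a*x^2}
FOC: (y - b) - 2a*x = 0 => x* = (y - b)/(2a)
x* = (-4.1746 + 1)/(2*10) = -0.1587
f*(-4.1746) = (y-b)^2/(4a) = (-4.1746 + 1)^2/(4*10)
= 10.0781/40 = 0.252


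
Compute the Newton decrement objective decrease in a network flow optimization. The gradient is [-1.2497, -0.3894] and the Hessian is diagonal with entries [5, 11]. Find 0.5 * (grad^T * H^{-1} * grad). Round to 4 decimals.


Step 1: H is diagonal, so H^(-1) * g = [-0.2499, -0.0354].
Step 2: g^T H^(-1) g = sum_i g_i^2 / H_ii
  = (-1.2497)^2/5 + (-0.3894)^2/11
  = 0.3124 + 0.0138 = 0.3261
Step 3: Objective decrease = 0.5 * g^T H^(-1) g = 0.1631


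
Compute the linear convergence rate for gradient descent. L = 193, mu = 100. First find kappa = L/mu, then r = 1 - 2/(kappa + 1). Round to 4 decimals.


Step 1: Compute the condition number.
kappa = L/mu = 193/100 = 1.93
Step 2: Compute the convergence rate.
r = 1 - 2/(kappa + 1) = 1 - 2*mu/(L + mu) = (L - mu)/(L + mu) = 93/293 = 0.3174


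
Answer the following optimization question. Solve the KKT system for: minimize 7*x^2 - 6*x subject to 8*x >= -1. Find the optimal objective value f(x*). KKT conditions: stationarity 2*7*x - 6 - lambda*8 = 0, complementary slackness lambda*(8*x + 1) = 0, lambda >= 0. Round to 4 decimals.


Step 1: Try lambda = 0 (constraint inactive).
Stationarity: 2*7*x - 6 = 0
x* = 6/(2*7) = 3/7 = 0.4286 (rounded; the exact value 3/7 is used below)
Check constraint: 8*0.4286 = 3.4288 >= -1 -- satisfied.
Step 2: Compute optimal value.
f(x*) = 7*(3/7)^2 - 6*(3/7) = -1.2857


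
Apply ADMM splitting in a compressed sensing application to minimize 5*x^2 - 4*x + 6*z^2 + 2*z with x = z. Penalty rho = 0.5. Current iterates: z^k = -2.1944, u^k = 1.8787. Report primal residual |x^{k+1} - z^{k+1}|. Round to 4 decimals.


ADMM iteration with rho = 0.5, z^k = -2.1944, u^k = 1.8787
Step 1: x-update.
Minimize 5*x^2 - 4*x + (0.5/2)*(x + 2.1944 + 1.8787)^2
FOC: (2*5 + 0.5)*x = 4 + 0.5*(-2.1944 - 1.8787)
x^{k+1} = 0.187
Step 2: z-update.
Minimize 6*z^2 + 2*z + (0.5/2)*(0.187 - z + 1.8787)^2
FOC: (2*6 + 0.5)*z = -2 + 0.5*(0.187 + 1.8787)
z^{k+1} = -0.0774
Step 3: u-update.
u^{k+1} = 1.8787 + 0.187 + 0.0774 = 2.1431
Step 4: Primal residual = |0.187 + 0.0774| = 0.2644


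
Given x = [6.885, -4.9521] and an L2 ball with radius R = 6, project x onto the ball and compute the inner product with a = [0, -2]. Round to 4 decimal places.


Step 1: Compute ||x|| (intermediates to 6 decimals).
||x|| = sqrt(6.885^2 + (-4.9521)^2) = 8.48095
Step 2: Project.
Since ||x|| > R, scale = R/||x|| = 6/8.48095 = 0.707468, proj(x) = scale * x
proj(x) = [4.870917, -3.503452]
Step 3: Dot product.
a^T * proj(x) = 0*4.870917 - 2*(-3.503452) = 7.0069


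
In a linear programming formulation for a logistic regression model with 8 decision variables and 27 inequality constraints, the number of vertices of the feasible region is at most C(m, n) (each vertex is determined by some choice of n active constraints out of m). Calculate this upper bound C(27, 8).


Each vertex corresponds to some choice of n active constraints out of m, so the number of vertices is at most C(m, n) = m! / (n!(m-n)!).
m = 27, n = 8
Numerator: 27 * 26 * 25 * 24 * 23 * 22 * 21 * 20
Denominator: 8! = 40320
C(27, 8) = 2220075


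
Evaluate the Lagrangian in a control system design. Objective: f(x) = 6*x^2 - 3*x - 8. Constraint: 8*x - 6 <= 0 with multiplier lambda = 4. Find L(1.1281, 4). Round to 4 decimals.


Step 1: Evaluate f(x).
f(1.1281) = 6*1.1281^2 - 3*1.1281 - 8 = -3.7486
Step 2: Evaluate g(x).
g(1.1281) = 8*1.1281 - 6 = 3.0248
Step 3: Compute Lagrangian.
L = -3.7486 + 4*3.0248 = 8.3506


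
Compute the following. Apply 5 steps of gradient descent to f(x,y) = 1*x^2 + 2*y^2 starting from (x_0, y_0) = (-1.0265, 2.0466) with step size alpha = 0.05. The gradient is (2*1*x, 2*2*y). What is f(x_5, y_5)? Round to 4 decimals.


Gradient descent on f(x,y) = 1*x^2 + 2*y^2.
Starting point: (-1.0265, 2.0466), alpha = 0.05
Step 1: grad_x = 2*1*-1.0265 = -2.053, grad_y = 2*2*2.0466 = 8.1864
  x_1 = -1.0265 - 0.05*-2.053 = -0.9239
  y_1 = 2.0466 - 0.05*8.1864 = 1.6373
Step 2: grad_x = 2*1*-0.9239 = -1.8477, grad_y = 2*2*1.6373 = 6.5491
  x_2 = -0.9239 - 0.05*-1.8477 = -0.8315
  y_2 = 1.6373 - 0.05*6.5491 = 1.3098
Step 3: grad_x = 2*1*-0.8315 = -1.6629, grad_y = 2*2*1.3098 = 5.2393
  x_3 = -0.8315 - 0.05*-1.6629 = -0.7483
  y_3 = 1.3098 - 0.05*5.2393 = 1.0479
Step 4: grad_x = 2*1*-0.7483 = -1.4966, grad_y = 2*2*1.0479 = 4.1914
  x_4 = -0.7483 - 0.05*-1.4966 = -0.6735
  y_4 = 1.0479 - 0.05*4.1914 = 0.8383
Step 5: grad_x = 2*1*-0.6735 = -1.347, grad_y = 2*2*0.8383 = 3.3531
  x_5 = -0.6735 - 0.05*-1.347 = -0.6061
  y_5 = 0.8383 - 0.05*3.3531 = 0.6706
f(-0.6061, 0.6706) = 1*(-0.6061)^2 + 2*0.6706^2 = 1.2669


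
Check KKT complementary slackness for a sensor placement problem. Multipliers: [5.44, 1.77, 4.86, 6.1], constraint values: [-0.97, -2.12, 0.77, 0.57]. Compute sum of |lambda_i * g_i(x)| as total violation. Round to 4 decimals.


KKT complementary slackness check:
lambda_1 * g_1 = 5.44 * -0.97 = -5.2768
lambda_2 * g_2 = 1.77 * -2.12 = -3.7524
lambda_3 * g_3 = 4.86 * 0.77 = 3.7422
lambda_4 * g_4 = 6.1 * 0.57 = 3.477
Total violation = 5.2768 + 3.7524 + 3.7422 + 3.477 = 16.2484


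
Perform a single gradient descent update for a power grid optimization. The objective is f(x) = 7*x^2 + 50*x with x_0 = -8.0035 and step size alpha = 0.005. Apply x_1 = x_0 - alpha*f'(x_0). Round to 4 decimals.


We compute the gradient at x_0 and apply the update.
f'(x) = 14*x + 50
f'(-8.0035) = 14*-8.0035 + 50 = -62.049
x_1 = -8.0035 - 0.005*-62.049 = -7.6933


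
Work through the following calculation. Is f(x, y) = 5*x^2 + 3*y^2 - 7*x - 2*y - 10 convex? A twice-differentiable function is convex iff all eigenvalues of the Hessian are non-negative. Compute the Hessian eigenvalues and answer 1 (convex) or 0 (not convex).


The Hessian of f(x,y) = 5*x^2 + 3*y^2 - 7*x - 2*y - 10 is:
H = [[10, 0], [0, 6]]
Trace = 10 + 6 = 16
Determinant = 10*6 - (0)^2 = 60
Discriminant = (16)^2 - 4*60 = 16.0
Eigenvalues: lambda_1 = 6.0, lambda_2 = 10.0
The function is convex.

1


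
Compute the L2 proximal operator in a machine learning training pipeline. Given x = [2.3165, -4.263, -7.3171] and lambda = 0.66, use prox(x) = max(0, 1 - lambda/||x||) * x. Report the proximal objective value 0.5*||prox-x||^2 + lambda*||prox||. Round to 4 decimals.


Step 1: Compute ||x||.
||x|| = 8.7795
Step 2: Compute scaling factor.
scale = max(0, 1 - 0.66/8.7795) = 0.9248
Step 3: prox(x) = [2.1424, -3.9425, -6.767]
||prox(x)|| = 8.1195
Step 4: Proximal objective.
0.5*||prox-x||^2 = 0.2178
lambda*||prox|| = 5.3589
Total = 5.5767


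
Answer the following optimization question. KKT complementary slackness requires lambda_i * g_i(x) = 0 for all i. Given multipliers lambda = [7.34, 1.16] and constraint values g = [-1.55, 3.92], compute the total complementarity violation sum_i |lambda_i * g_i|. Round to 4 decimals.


KKT complementary slackness check:
lambda_1 * g_1 = 7.34 * -1.55 = -11.377
lambda_2 * g_2 = 1.16 * 3.92 = 4.5472
Total violation = 11.377 + 4.5472 = 15.9242


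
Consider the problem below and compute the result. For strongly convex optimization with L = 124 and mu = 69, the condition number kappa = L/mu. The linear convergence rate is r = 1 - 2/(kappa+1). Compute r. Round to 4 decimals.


Step 1: Compute the condition number.
kappa = L/mu = 124/69 = 1.7971
Step 2: Compute the convergence rate.
r = 1 - 2/(kappa + 1) = 1 - 2*mu/(L + mu) = (L - mu)/(L + mu) = 55/193 = 0.285


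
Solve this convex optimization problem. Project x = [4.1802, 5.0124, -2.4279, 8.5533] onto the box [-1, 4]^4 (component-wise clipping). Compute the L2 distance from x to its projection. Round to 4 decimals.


Project each component onto [-1, 4].
clip(4.1802) = 4.0, clip(5.0124) = 4.0, clip(-2.4279) = -1.0, clip(8.5533) = 4.0
Projection = [4.0, 4.0, -1.0, 4.0]
Squared diffs: [0.0325, 1.025, 2.0389, 20.7325]
Distance = sqrt(23.8289) = 4.8815


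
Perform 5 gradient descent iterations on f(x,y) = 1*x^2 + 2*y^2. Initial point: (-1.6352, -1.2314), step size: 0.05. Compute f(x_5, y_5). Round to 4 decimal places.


Gradient descent on f(x,y) = 1*x^2 + 2*y^2.
Starting point: (-1.6352, -1.2314), alpha = 0.05
Step 1: grad_x = 2*1*-1.6352 = -3.2704, grad_y = 2*2*-1.2314 = -4.9256
  x_1 = -1.6352 - 0.05*-3.2704 = -1.4717
  y_1 = -1.2314 - 0.05*-4.9256 = -0.9851
Step 2: grad_x = 2*1*-1.4717 = -2.9434, grad_y = 2*2*-0.9851 = -3.9405
  x_2 = -1.4717 - 0.05*-2.9434 = -1.3245
  y_2 = -0.9851 - 0.05*-3.9405 = -0.7881
Step 3: grad_x = 2*1*-1.3245 = -2.649, grad_y = 2*2*-0.7881 = -3.1524
  x_3 = -1.3245 - 0.05*-2.649 = -1.1921
  y_3 = -0.7881 - 0.05*-3.1524 = -0.6305
Step 4: grad_x = 2*1*-1.1921 = -2.3841, grad_y = 2*2*-0.6305 = -2.5219
  x_4 = -1.1921 - 0.05*-2.3841 = -1.0729
  y_4 = -0.6305 - 0.05*-2.5219 = -0.5044
Step 5: grad_x = 2*1*-1.0729 = -2.1457, grad_y = 2*2*-0.5044 = -2.0175
  x_5 = -1.0729 - 0.05*-2.1457 = -0.9656
  y_5 = -0.5044 - 0.05*-2.0175 = -0.4035
f(-0.9656, -0.4035) = 1*(-0.9656)^2 + 2*(-0.4035)^2 = 1.258


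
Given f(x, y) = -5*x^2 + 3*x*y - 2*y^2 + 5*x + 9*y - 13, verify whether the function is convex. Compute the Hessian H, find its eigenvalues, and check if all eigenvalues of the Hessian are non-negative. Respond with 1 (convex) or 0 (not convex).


The Hessian of f(x,y) = -5*x^2 + 3*x*y - 2*y^2 + 5*x + 9*y - 13 is:
H = [[-10, 3], [3, -4]]
Trace = -10 - 4 = -14
Determinant = -10*-4 - (3)^2 = 31
Discriminant = (-14)^2 - 4*31 = 72.0
Eigenvalues: lambda_1 = -11.2426, lambda_2 = -2.7574
The function is not convex.

0


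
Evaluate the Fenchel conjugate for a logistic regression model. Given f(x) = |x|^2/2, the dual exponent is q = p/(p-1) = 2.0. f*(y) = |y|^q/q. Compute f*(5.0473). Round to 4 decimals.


The conjugate exponent q satisfies 1/p + 1/q = 1.
p = 2, so q = 2/(2 - 1) = 2.0
|y|^q = 5.0473^2.0 = 25.4752
f*(5.0473) = 25.4752 / 2.0 = 12.7376


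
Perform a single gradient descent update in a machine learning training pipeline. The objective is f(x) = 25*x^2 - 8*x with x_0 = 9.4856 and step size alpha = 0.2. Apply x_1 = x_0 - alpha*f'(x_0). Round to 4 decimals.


We compute the gradient at x_0 and apply the update.
f'(x) = 50*x - 8
f'(9.4856) = 50*9.4856 - 8 = 466.28
x_1 = 9.4856 - 0.2*466.28 = -83.7704


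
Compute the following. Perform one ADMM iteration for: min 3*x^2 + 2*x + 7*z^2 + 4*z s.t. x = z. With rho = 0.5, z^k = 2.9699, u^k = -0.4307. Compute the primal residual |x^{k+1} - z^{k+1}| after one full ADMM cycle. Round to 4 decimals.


ADMM iteration with rho = 0.5, z^k = 2.9699, u^k = -0.4307
Step 1: x-update.
Minimize 3*x^2 + 2*x + (0.5/2)*(x - 2.9699 - 0.4307)^2
FOC: (2*3 + 0.5)*x = -2 + 0.5*(2.9699 + 0.4307)
x^{k+1} = -0.0461
Step 2: z-update.
Minimize 7*z^2 + 4*z + (0.5/2)*(-0.0461 - z - 0.4307)^2
FOC: (2*7 + 0.5)*z = -4 + 0.5*(-0.0461 - 0.4307)
z^{k+1} = -0.2923
Step 3: u-update.
u^{k+1} = -0.4307 - 0.0461 + 0.2923 = -0.1845
Step 4: Primal residual = |-0.0461 + 0.2923| = 0.2462


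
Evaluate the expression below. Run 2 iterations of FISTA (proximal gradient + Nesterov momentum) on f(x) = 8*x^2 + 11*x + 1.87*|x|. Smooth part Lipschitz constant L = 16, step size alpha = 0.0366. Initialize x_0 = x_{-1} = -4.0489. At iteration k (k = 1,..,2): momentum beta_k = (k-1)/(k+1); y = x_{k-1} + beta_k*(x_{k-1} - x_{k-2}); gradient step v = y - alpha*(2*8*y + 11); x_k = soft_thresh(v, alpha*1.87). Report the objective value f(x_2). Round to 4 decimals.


FISTA on f(x) = 8*x^2 + 11*x + 1.87*|x|
L = 16, alpha = 0.0366
Iteration 1: beta = 0.0, y = -4.0489 + 0.0*(-4.0489 + 4.0489) = -4.0489
  grad(y) = -53.7824, v = y - alpha*grad = -2.0805
  prox(v) = soft_thresh(-2.0805, 0.0684) = -2.012
Iteration 2: beta = 0.3333, y = -2.012 + 0.3333*(-2.012 + 4.0489) = -1.3331
  grad(y) = -10.329, v = y - alpha*grad = -0.955
  prox(v) = soft_thresh(-0.955, 0.0684) = -0.8866
f(x_2) = 8*(-0.8866)^2 + 11*(-0.8866) + 1.87*|-0.8866| = -1.8063


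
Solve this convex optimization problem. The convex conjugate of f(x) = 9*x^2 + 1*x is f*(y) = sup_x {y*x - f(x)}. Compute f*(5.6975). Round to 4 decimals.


f*(y) = sup_x {y*x - a*x^2 - b*x} = sup_x {(y-b)*x - a*x^2}
FOC: (y - b) - 2a*x = 0 => x* = (y - b)/(2a)
x* = (5.6975 - 1)/(2*9) = 0.261
f*(5.6975) = (y-b)^2/(4a) = (5.6975 - 1)^2/(4*9)
= 22.0665/36 = 0.613


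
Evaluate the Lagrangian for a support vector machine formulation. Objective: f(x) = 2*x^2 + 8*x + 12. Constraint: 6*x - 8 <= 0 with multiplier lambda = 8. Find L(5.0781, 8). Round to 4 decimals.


Step 1: Evaluate f(x).
f(5.0781) = 2*5.0781^2 + 8*5.0781 + 12 = 104.199
Step 2: Evaluate g(x).
g(5.0781) = 6*5.0781 - 8 = 22.4686
Step 3: Compute Lagrangian.
L = 104.199 + 8*22.4686 = 283.9478


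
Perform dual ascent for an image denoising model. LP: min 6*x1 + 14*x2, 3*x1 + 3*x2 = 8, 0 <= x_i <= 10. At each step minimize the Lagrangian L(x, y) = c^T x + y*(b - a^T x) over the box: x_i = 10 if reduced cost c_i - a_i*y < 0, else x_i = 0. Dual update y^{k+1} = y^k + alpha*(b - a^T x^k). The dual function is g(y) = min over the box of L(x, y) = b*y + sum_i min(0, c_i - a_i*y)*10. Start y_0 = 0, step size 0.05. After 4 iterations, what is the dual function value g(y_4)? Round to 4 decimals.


Dual ascent for LP: min 6*x1 + 14*x2, 3*x1 + 3*x2 = 8, 0 <= x_i <= 10
Step 1: y^k = 0.0, reduced costs: (6.0, 14.0)
  x^k = (0.0, 0.0), subgradient = b - a^T x = 8.0
  y^{k+1} = 0.0 + 0.05*8.0 = 0.4
Step 2: y^k = 0.4, reduced costs: (4.8, 12.8)
  x^k = (0.0, 0.0), subgradient = b - a^T x = 8.0
  y^{k+1} = 0.4 + 0.05*8.0 = 0.8
Step 3: y^k = 0.8, reduced costs: (3.6, 11.6)
  x^k = (0.0, 0.0), subgradient = b - a^T x = 8.0
  y^{k+1} = 0.8 + 0.05*8.0 = 1.2
Step 4: y^k = 1.2, reduced costs: (2.4, 10.4)
  x^k = (0.0, 0.0), subgradient = b - a^T x = 8.0
  y^{k+1} = 1.2 + 0.05*8.0 = 1.6
Dual objective at y_4 = 1.6: reduced costs (1.2, 9.2), box minimizer x = (0.0, 0.0)
g(y_4) = b*y + (c1 - a1*y)*x1 + (c2 - a2*y)*x2 = 8*1.6 + 1.2*0.0 + 9.2*0.0 = 12.8 + 0.0 + 0.0 = 12.8


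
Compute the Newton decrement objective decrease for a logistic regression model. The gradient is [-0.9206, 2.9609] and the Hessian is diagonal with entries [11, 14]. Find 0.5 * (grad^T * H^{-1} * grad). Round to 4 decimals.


Step 1: H is diagonal, so H^(-1) * g = [-0.0837, 0.2115].
Step 2: g^T H^(-1) g = sum_i g_i^2 / H_ii
  = (-0.9206)^2/11 + (2.9609)^2/14
  = 0.077 + 0.6262 = 0.7033
Step 3: Objective decrease = 0.5 * g^T H^(-1) g = 0.3516


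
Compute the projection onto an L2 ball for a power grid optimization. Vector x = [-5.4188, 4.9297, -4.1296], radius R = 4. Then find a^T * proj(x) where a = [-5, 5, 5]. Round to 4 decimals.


Step 1: Compute ||x|| (intermediates to 6 decimals).
||x|| = sqrt((-5.4188)^2 + 4.9297^2 + (-4.1296)^2) = 8.409455
Step 2: Project.
Since ||x|| > R, scale = R/||x|| = 4/8.409455 = 0.475655, proj(x) = scale * x
proj(x) = [-2.577479, 2.344836, -1.964265]
Step 3: Dot product.
a^T * proj(x) = -5*(-2.577479) + 5*2.344836 + 5*(-1.964265) = 14.7903


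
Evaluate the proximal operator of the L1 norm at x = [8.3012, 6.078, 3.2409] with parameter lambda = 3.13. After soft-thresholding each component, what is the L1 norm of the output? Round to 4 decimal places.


Soft-thresholding with lambda = 3.13:
prox(8.3012) = sign(8.3012)*max(|8.3012| - 3.13, 0) = 5.1712
prox(6.078) = sign(6.078)*max(|6.078| - 3.13, 0) = 2.948
prox(3.2409) = sign(3.2409)*max(|3.2409| - 3.13, 0) = 0.1109
prox(x) = [5.1712, 2.948, 0.1109]
||prox(x)||_1 = 5.1712 + 2.948 + 0.1109 = 8.2301


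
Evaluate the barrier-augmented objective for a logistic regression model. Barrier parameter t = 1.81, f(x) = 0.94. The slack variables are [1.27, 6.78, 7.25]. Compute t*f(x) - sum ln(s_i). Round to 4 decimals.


Step 1: Compute log-barrier.
ln values: [0.239, 1.914, 1.981]
phi = -(0.239 + 1.914 + 1.981) = -4.134
Step 2: Compute augmented objective.
t*f(x) = 1.81*0.94 = 1.7014
Total = 1.7014 - 4.134 = -2.4326


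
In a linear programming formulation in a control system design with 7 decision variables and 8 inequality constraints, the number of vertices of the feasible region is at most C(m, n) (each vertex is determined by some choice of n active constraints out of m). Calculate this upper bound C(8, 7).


Each vertex corresponds to some choice of n active constraints out of m, so the number of vertices is at most C(m, n) = m! / (n!(m-n)!).
m = 8, n = 7
Numerator: 8 * 7 * 6 * 5 * 4 * 3 * 2
Denominator: 7! = 5040
C(8, 7) = 8


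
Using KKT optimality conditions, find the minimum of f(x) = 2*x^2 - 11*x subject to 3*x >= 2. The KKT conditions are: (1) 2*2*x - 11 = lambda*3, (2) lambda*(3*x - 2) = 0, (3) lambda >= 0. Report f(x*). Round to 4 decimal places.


Step 1: Try lambda = 0 (constraint inactive).
Stationarity: 2*2*x - 11 = 0
x* = 11/(2*2) = 2.75
Check constraint: 3*2.75 = 8.25 >= 2 -- satisfied.
Step 2: Compute optimal value.
f(x*) = 2*2.75^2 - 11*2.75 = -15.125


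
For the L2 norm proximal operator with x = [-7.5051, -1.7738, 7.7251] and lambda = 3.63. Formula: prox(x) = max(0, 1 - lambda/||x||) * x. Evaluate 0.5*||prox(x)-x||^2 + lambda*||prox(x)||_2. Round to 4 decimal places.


Step 1: Compute ||x||.
||x|| = 10.9156
Step 2: Compute scaling factor.
scale = max(0, 1 - 3.63/10.9156) = 0.6674
Step 3: prox(x) = [-5.0093, -1.1839, 5.1561]
||prox(x)|| = 7.2856
Step 4: Proximal objective.
0.5*||prox-x||^2 = 6.5885
lambda*||prox|| = 26.4467
Total = 33.0351


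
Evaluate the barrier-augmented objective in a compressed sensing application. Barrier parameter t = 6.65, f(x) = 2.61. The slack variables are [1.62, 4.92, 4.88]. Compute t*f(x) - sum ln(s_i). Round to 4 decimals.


Step 1: Compute log-barrier.
ln values: [0.4824, 1.5933, 1.5851]
phi = -(0.4824 + 1.5933 + 1.5851) = -3.6609
Step 2: Compute augmented objective.
t*f(x) = 6.65*2.61 = 17.3565
Total = 17.3565 - 3.6609 = 13.6956


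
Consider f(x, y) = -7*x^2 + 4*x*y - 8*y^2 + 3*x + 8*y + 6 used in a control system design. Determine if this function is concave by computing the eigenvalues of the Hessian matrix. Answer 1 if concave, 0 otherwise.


The Hessian of f(x,y) = -7*x^2 + 4*x*y - 8*y^2 + 3*x + 8*y + 6 is:
H = [[-14, 4], [4, -16]]
Trace = -14 - 16 = -30
Determinant = -14*-16 - (4)^2 = 208
Discriminant = (-30)^2 - 4*208 = 68.0
Eigenvalues: lambda_1 = -19.1231, lambda_2 = -10.8769
The function is concave.

1


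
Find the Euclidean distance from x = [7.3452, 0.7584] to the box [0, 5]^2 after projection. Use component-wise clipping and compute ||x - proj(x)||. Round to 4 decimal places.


Project each component onto [0, 5].
clip(7.3452) = 5.0, clip(0.7584) = 0.7584
Projection = [5.0, 0.7584]
Squared diffs: [5.5, 0.0]
Distance = sqrt(5.5) = 2.3452


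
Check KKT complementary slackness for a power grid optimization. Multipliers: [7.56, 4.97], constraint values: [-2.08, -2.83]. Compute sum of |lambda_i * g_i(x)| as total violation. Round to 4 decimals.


KKT complementary slackness check:
lambda_1 * g_1 = 7.56 * -2.08 = -15.7248
lambda_2 * g_2 = 4.97 * -2.83 = -14.0651
Total violation = 15.7248 + 14.0651 = 29.7899


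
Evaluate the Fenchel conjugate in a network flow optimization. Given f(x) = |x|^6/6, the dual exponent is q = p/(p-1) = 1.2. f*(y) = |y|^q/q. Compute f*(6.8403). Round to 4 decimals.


The conjugate exponent q satisfies 1/p + 1/q = 1.
p = 6, so q = 6/(6 - 1) = 1.2
|y|^q = 6.8403^1.2 = 10.0482
f*(6.8403) = 10.0482 / 1.2 = 8.3735


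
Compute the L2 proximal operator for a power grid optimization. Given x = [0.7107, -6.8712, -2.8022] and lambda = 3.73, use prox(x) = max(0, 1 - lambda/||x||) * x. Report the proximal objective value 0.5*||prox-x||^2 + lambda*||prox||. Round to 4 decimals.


Step 1: Compute ||x||.
||x|| = 7.4546
Step 2: Compute scaling factor.
scale = max(0, 1 - 3.73/7.4546) = 0.4996
Step 3: prox(x) = [0.3551, -3.4331, -1.4001]
||prox(x)|| = 3.7246
Step 4: Proximal objective.
0.5*||prox-x||^2 = 6.9565
lambda*||prox|| = 13.8928
Total = 20.8491


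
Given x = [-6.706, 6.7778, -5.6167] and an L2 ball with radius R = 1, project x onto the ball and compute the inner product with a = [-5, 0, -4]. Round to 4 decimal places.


Step 1: Compute ||x|| (intermediates to 6 decimals).
||x|| = sqrt((-6.706)^2 + 6.7778^2 + (-5.6167)^2) = 11.065999
Step 2: Project.
Since ||x|| > R, scale = R/||x|| = 1/11.065999 = 0.090367, proj(x) = scale * x
proj(x) = [-0.606001, 0.612489, -0.507564]
Step 3: Dot product.
a^T * proj(x) = -5*(-0.606001) + 0*0.612489 - 4*(-0.507564) = 5.0603


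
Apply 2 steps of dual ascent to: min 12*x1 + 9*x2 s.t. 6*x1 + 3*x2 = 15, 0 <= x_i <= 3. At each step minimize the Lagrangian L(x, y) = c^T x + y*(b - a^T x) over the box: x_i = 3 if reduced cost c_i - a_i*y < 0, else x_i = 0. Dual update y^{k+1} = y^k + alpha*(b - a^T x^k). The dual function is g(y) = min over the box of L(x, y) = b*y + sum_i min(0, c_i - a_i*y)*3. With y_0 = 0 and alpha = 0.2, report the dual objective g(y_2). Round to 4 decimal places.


Dual ascent for LP: min 12*x1 + 9*x2, 6*x1 + 3*x2 = 15, 0 <= x_i <= 3
Step 1: y^k = 0.0, reduced costs: (12.0, 9.0)
  x^k = (0.0, 0.0), subgradient = b - a^T x = 15.0
  y^{k+1} = 0.0 + 0.2*15.0 = 3.0
Step 2: y^k = 3.0, reduced costs: (-6.0, 0.0)
  x^k = (3.0, 0.0), subgradient = b - a^T x = -3.0
  y^{k+1} = 3.0 + 0.2*-3.0 = 2.4
Dual objective at y_2 = 2.4: reduced costs (-2.4, 1.8), box minimizer x = (3.0, 0.0)
g(y_2) = b*y + (c1 - a1*y)*x1 + (c2 - a2*y)*x2 = 15*2.4 + (-2.4)*3.0 + 1.8*0.0 = 36.0 - 7.2 + 0.0 = 28.8


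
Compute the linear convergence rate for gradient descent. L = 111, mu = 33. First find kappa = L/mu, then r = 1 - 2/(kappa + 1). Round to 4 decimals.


Step 1: Compute the condition number.
kappa = L/mu = 111/33 = 3.3636
Step 2: Compute the convergence rate.
r = 1 - 2/(kappa + 1) = 1 - 2*mu/(L + mu) = (L - mu)/(L + mu) = 78/144 = 0.5417


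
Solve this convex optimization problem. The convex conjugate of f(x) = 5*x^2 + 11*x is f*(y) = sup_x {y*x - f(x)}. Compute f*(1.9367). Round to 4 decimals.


f*(y) = sup_x {y*x - a*x^2 - b*x} = sup_x {(y-b)*x - a*x^2}
FOC: (y - b) - 2a*x = 0 => x* = (y - b)/(2a)
x* = (1.9367 - 11)/(2*5) = -0.9063
f*(1.9367) = (y-b)^2/(4a) = (1.9367 - 11)^2/(4*5)
= 82.1434/20 = 4.1072


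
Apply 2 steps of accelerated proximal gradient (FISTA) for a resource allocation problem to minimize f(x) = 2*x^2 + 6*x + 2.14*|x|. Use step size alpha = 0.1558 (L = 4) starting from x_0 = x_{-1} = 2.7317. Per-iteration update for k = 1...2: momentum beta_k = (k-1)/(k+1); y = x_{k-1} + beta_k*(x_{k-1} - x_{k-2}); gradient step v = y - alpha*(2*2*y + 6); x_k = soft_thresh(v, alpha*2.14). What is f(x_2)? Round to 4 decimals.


FISTA on f(x) = 2*x^2 + 6*x + 2.14*|x|
L = 4, alpha = 0.1558
Iteration 1: beta = 0.0, y = 2.7317 + 0.0*(2.7317 - 2.7317) = 2.7317
  grad(y) = 16.9268, v = y - alpha*grad = 0.0945
  prox(v) = soft_thresh(0.0945, 0.3334) = 0.0
Iteration 2: beta = 0.3333, y = 0.0 + 0.3333*(0.0 - 2.7317) = -0.9106
  grad(y) = 2.3577, v = y - alpha*grad = -1.2779
  prox(v) = soft_thresh(-1.2779, 0.3334) = -0.9445
f(x_2) = 2*(-0.9445)^2 + 6*(-0.9445) + 2.14*|-0.9445| = -1.8616


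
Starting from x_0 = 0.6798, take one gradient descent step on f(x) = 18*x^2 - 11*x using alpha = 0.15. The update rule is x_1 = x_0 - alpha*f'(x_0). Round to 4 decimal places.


We compute the gradient at x_0 and apply the update.
f'(x) = 36*x - 11
f'(0.6798) = 36*0.6798 - 11 = 13.4728
x_1 = 0.6798 - 0.15*13.4728 = -1.3411


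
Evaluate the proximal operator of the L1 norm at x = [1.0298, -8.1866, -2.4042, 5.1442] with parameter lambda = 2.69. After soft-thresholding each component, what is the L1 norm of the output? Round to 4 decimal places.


Soft-thresholding with lambda = 2.69:
prox(1.0298) = sign(1.0298)*max(|1.0298| - 2.69, 0) = 0.0
prox(-8.1866) = sign(-8.1866)*max(|-8.1866| - 2.69, 0) = -5.4966
prox(-2.4042) = sign(-2.4042)*max(|-2.4042| - 2.69, 0) = 0.0
prox(5.1442) = sign(5.1442)*max(|5.1442| - 2.69, 0) = 2.4542
prox(x) = [0.0, -5.4966, 0.0, 2.4542]
||prox(x)||_1 = 0.0 + 5.4966 + 0.0 + 2.4542 = 7.9508


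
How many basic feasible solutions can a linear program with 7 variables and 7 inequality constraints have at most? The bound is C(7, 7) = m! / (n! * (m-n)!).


Each vertex corresponds to some choice of n active constraints out of m, so the number of vertices is at most C(m, n) = m! / (n!(m-n)!).
m = 7, n = 7
Numerator: 7 * 6 * 5 * 4 * 3 * 2 * 1
Denominator: 7! = 5040
C(7, 7) = 1


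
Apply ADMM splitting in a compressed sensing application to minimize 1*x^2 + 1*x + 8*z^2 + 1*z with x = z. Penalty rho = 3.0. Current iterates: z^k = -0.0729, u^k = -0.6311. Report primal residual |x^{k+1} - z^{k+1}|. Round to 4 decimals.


ADMM iteration with rho = 3.0, z^k = -0.0729, u^k = -0.6311
Step 1: x-update.
Minimize 1*x^2 + 1*x + (3.0/2)*(x + 0.0729 - 0.6311)^2
FOC: (2*1 + 3.0)*x = -1 + 3.0*(-0.0729 + 0.6311)
x^{k+1} = 0.1349
Step 2: z-update.
Minimize 8*z^2 + 1*z + (3.0/2)*(0.1349 - z - 0.6311)^2
FOC: (2*8 + 3.0)*z = -1 + 3.0*(0.1349 - 0.6311)
z^{k+1} = -0.131
Step 3: u-update.
u^{k+1} = -0.6311 + 0.1349 + 0.131 = -0.3652
Step 4: Primal residual = |0.1349 + 0.131| = 0.2659
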